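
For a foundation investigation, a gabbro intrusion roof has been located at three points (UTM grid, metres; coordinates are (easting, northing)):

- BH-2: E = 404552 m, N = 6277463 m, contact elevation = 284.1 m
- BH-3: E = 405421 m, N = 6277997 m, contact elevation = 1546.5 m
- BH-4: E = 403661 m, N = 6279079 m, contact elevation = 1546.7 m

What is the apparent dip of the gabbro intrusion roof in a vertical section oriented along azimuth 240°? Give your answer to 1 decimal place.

Let the plane be z = a·E + b·N + c.
BH-3−BH-2: 869a + 534b = 1262.4;  BH-4−BH-2: −891a + 1616b = 1262.6.
Solving gives a = 0.72646, b = 1.18185.
Unit vector along 240° is (sin 240°, cos 240°) = (-0.8660, -0.5000).
Slope in that direction = a·(-0.8660) + b·(-0.5000) = −1.22006.
Apparent dip = arctan|1.22006| = 50.7° (true dip is 54.2°, so apparent ≤ true as expected).

50.7°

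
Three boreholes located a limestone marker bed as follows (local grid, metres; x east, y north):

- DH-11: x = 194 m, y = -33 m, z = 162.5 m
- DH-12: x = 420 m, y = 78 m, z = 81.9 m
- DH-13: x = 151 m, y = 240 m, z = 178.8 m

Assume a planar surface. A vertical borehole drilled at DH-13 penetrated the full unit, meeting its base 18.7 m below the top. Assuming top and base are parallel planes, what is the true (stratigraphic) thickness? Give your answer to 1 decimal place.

17.6 m

Let the plane be z = a·x + b·y + c.
DH-12−DH-11: 226a + 111b = −80.6;  DH-13−DH-11: −43a + 273b = 16.3.
Solving gives a = −0.35825, b = 0.00328.
|∇z| = √(a²+b²) = 0.35826, so dip δ = arctan(0.35826) = 19.71°.
True thickness = vertical thickness × cos δ = 18.7 × cos 19.71° = 17.6 m.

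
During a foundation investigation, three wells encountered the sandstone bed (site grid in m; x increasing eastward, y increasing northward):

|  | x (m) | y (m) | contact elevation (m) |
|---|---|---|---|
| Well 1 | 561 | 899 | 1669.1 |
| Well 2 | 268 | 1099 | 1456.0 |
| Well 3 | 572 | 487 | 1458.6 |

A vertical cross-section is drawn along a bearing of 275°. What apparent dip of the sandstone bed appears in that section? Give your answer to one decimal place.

46.3°

Two edge vectors: Well 1→Well 2 = (-293, 200, -213.1), Well 1→Well 3 = (11, -412, -210.5).
Normal n = (Well 1→Well 2) × (Well 1→Well 3) = (-129897.2, -64020.6, 118516).
So ∂z/∂x = −n_x/n_z = 1.09603 and ∂z/∂y = −n_y/n_z = 0.54019.
Unit vector along 275° is (sin 275°, cos 275°) = (-0.9962, 0.0872).
Slope in that direction = a·(-0.9962) + b·(0.0872) = −1.04478.
Apparent dip = arctan|1.04478| = 46.3° (true dip is 50.7°, so apparent ≤ true as expected).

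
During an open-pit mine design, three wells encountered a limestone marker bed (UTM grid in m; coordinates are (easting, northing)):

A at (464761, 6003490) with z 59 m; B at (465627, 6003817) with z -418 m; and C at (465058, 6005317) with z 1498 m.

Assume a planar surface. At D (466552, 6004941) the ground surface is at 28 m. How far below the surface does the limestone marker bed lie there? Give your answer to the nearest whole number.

Let the plane be z = a·E + b·N + c.
B−A: 866a + 327b = −477;  C−A: 297a + 1827b = 1439.
Solving gives a = −0.90368691, b = 0.93453476.
Then c = 59 − a·464761 − b·6003490 = −5190412.68.
At (466552, 6004941): z_contact = −421616.9 + 5611826.1 − 5190412.68 = -203.5 m.
Depth below ground = 28 − (-203.5) = 231 m.

231 m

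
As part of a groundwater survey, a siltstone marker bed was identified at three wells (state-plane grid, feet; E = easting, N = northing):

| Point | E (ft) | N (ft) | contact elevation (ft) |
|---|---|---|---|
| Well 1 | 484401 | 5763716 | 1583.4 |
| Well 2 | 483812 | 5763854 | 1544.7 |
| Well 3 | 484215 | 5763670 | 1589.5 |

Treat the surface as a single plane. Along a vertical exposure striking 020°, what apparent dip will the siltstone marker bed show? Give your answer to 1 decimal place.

10.5°

Let the plane be z = a·E + b·N + c.
Well 2−Well 1: −589a + 138b = −38.7;  Well 3−Well 1: −186a − 46b = 6.1.
Solving gives a = 0.01779, b = −0.20452.
Unit vector along 020° is (sin 20°, cos 20°) = (0.3420, 0.9397).
Slope in that direction = a·(0.3420) + b·(0.9397) = −0.18611.
Apparent dip = arctan|0.18611| = 10.5° (true dip is 11.6°, so apparent ≤ true as expected).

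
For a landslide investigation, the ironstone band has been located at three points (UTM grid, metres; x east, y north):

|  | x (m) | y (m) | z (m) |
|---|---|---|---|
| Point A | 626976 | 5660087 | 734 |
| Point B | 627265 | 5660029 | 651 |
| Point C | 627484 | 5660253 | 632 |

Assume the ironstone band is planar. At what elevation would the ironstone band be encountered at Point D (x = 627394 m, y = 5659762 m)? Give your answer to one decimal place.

Let the plane be z = a·x + b·y + c.
Point B−Point A: 289a − 58b = −83;  Point C−Point A: 508a + 166b = −102.
Solving gives a = −0.254319585, b = 0.163821380.
Then c = 734 − a·626976 − b·5660087 = −767056.99.
At (627394, 5659762): z = −159558.6 + 927190.0 − 767056.99 = 574.5 m.

574.5 m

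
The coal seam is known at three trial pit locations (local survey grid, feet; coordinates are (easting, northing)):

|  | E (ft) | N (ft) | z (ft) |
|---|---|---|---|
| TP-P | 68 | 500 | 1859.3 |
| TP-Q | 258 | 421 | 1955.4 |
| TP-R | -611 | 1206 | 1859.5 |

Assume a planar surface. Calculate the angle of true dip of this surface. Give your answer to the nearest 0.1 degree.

Let the plane be z = a·E + b·N + c.
TP-Q−TP-P: 190a − 79b = 96.1;  TP-R−TP-P: −679a + 706b = 0.2.
Solving gives a = 0.84302, b = 0.81106.
Gradient magnitude |∇z| = √(a² + b²) = √(0.71069 + 0.65783) = 1.16983.
True dip = arctan(1.16983) = 49.5°, dipping toward SW (azimuth ≈ 226°).

49.5°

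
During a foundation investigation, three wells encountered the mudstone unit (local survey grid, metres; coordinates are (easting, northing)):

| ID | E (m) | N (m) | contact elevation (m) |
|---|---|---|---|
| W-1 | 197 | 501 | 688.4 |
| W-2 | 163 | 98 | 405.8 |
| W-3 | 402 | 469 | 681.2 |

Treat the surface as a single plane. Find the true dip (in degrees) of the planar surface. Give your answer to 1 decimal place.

Two edge vectors: W-1→W-2 = (-34, -403, -282.6), W-1→W-3 = (205, -32, -7.2).
Normal n = (W-1→W-2) × (W-1→W-3) = (-6141.6, -58177.8, 83703).
So ∂z/∂E = −n_x/n_z = 0.07337 and ∂z/∂N = −n_y/n_z = 0.69505.
Gradient magnitude |∇z| = √(a² + b²) = √(0.00538 + 0.48309) = 0.69891.
True dip = arctan(0.69891) = 35.0°, dipping toward S (azimuth ≈ 186°).

35.0°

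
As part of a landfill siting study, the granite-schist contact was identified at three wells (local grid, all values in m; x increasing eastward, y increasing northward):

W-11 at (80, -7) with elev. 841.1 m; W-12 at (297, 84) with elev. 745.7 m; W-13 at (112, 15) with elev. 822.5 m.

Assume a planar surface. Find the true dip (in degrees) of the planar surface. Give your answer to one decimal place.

Two edge vectors: W-11→W-12 = (217, 91, -95.4), W-11→W-13 = (32, 22, -18.6).
Normal n = (W-11→W-12) × (W-11→W-13) = (406.2, 983.4, 1862).
So ∂z/∂x = −n_x/n_z = −0.21815 and ∂z/∂y = −n_y/n_z = −0.52814.
Gradient magnitude |∇z| = √(a² + b²) = √(0.04759 + 0.27893) = 0.57142.
True dip = arctan(0.57142) = 29.7°, dipping toward NNE (azimuth ≈ 022°).

29.7°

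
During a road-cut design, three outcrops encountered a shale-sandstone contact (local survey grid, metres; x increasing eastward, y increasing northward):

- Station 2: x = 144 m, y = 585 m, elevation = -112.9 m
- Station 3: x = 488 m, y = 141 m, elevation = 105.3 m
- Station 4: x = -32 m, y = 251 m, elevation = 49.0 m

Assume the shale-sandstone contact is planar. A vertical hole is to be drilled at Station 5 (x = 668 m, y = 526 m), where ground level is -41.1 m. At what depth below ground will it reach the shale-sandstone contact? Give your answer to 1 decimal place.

40.3 m

Two edge vectors: Station 2→Station 3 = (344, -444, 218.2), Station 2→Station 4 = (-176, -334, 161.9).
Normal n = (Station 2→Station 3) × (Station 2→Station 4) = (995.2, -94096.8, -193040).
So ∂z/∂x = −n_x/n_z = 0.00516 and ∂z/∂y = −n_y/n_z = −0.48745.
Intercept c from Station 2: -112.9 − 0.74 + 285.16 = 171.51.
At (668, 526): z_contact = 3.44 − 256.40 + 171.51 = -81.44 m.
Depth below ground = -41.1 − (-81.44) = 40.3 m.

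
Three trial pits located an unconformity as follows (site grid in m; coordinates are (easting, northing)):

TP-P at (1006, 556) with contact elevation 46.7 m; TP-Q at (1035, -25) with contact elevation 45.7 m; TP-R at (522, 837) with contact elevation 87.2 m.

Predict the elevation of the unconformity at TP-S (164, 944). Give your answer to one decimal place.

Let the plane be z = a·E + b·N + c.
TP-Q−TP-P: 29a − 581b = −1;  TP-R−TP-P: −484a + 281b = 40.5.
Solving gives a = −0.085146, b = −0.002529.
Then c = 46.7 − a·1006 − b·556 = 133.76.
At (164, 944): z = −14.0 − 2.4 + 133.76 = 117.4 m.

117.4 m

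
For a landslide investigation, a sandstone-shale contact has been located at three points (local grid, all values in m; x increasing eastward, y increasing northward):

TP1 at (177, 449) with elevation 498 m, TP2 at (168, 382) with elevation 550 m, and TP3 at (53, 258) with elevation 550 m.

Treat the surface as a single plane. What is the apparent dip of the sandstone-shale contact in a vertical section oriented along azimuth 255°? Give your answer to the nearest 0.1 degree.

Two edge vectors: TP1→TP2 = (-9, -67, 52), TP1→TP3 = (-124, -191, 52).
Normal n = (TP1→TP2) × (TP1→TP3) = (6448, -5980, -6589).
So ∂z/∂x = −n_x/n_z = 0.97860 and ∂z/∂y = −n_y/n_z = −0.90757.
Unit vector along 255° is (sin 255°, cos 255°) = (-0.9659, -0.2588).
Slope in that direction = a·(-0.9659) + b·(-0.2588) = −0.71036.
Apparent dip = arctan|0.71036| = 35.4° (true dip is 53.2°, so apparent ≤ true as expected).

35.4°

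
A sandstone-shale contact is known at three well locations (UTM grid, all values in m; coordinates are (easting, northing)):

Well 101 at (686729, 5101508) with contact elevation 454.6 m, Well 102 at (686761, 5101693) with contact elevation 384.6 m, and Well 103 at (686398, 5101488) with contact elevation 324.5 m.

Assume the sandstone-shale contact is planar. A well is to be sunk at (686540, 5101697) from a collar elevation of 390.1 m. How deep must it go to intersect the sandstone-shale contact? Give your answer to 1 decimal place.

Two edge vectors: Well 101→Well 102 = (32, 185, -70), Well 101→Well 103 = (-331, -20, -130.1).
Normal n = (Well 101→Well 102) × (Well 101→Well 103) = (-25468.5, 27333.2, 60595).
So ∂z/∂E = −n_x/n_z = 0.420306956 and ∂z/∂N = −n_y/n_z = −0.451080122.
Intercept c from Well 101: 454.6 − 288636.98 + 2301188.85 = 2013006.48.
At (686540, 5101697): z_contact = 288557.54 − 2301274.11 + 2013006.48 = 289.91 m.
Depth below ground = 390.1 − 289.91 = 100.2 m.

100.2 m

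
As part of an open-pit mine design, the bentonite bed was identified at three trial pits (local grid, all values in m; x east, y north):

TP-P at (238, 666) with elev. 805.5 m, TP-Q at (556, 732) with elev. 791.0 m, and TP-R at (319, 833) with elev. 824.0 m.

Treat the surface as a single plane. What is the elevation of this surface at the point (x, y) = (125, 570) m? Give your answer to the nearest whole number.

800 m

Let the plane be z = a·x + b·y + c.
TP-Q−TP-P: 318a + 66b = −14.5;  TP-R−TP-P: 81a + 167b = 18.5.
Solving gives a = −0.07627, b = 0.14777.
Then c = 805.5 − a·238 − b·666 = 725.24.
At (125, 570): z = −9.5 + 84.2 + 725.24 = 799.9 m.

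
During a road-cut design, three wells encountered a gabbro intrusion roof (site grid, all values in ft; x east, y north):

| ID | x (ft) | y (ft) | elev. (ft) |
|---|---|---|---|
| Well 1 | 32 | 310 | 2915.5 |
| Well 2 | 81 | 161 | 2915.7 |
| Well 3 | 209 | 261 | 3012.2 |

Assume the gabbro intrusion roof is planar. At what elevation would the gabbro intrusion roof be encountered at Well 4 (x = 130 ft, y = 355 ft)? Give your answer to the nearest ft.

2983 ft

Let the plane be z = a·x + b·y + c.
Well 2−Well 1: 49a − 149b = 0.2;  Well 3−Well 1: 177a − 49b = 96.7.
Solving gives a = 0.60064, b = 0.19618.
Then c = 2915.5 − a·32 − b·310 = 2835.46.
At (130, 355): z = 78.1 + 69.6 + 2835.46 = 2983.2 ft.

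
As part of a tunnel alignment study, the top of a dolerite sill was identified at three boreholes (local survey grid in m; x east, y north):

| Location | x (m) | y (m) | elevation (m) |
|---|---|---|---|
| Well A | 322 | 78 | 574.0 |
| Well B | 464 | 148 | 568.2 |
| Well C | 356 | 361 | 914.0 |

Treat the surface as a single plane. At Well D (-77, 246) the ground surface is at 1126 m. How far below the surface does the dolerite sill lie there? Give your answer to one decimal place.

Two edge vectors: Well A→Well B = (142, 70, -5.8), Well A→Well C = (34, 283, 340).
Normal n = (Well A→Well B) × (Well A→Well C) = (25441.4, -48477.2, 37806).
So ∂z/∂x = −n_x/n_z = −0.67295 and ∂z/∂y = −n_y/n_z = 1.28226.
Intercept c from Well A: 574 + 216.69 − 100.02 = 690.67.
At (-77, 246): z_contact = 51.82 + 315.44 + 690.67 = 1057.93 m.
Depth below ground = 1126 − 1057.93 = 68.1 m.

68.1 m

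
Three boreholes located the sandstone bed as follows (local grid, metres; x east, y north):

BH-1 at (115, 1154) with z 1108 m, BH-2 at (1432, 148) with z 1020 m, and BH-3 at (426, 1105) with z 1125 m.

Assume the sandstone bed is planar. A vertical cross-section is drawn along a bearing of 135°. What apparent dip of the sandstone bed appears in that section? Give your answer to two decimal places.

Two edge vectors: BH-1→BH-2 = (1317, -1006, -88), BH-1→BH-3 = (311, -49, 17).
Normal n = (BH-1→BH-2) × (BH-1→BH-3) = (-21414, -49757, 248333).
So ∂z/∂x = −n_x/n_z = 0.08623 and ∂z/∂y = −n_y/n_z = 0.20036.
Unit vector along 135° is (sin 135°, cos 135°) = (0.7071, -0.7071).
Slope in that direction = a·(0.7071) + b·(-0.7071) = −0.08070.
Apparent dip = arctan|0.08070| = 4.61° (true dip is 12.3°, so apparent ≤ true as expected).

4.61°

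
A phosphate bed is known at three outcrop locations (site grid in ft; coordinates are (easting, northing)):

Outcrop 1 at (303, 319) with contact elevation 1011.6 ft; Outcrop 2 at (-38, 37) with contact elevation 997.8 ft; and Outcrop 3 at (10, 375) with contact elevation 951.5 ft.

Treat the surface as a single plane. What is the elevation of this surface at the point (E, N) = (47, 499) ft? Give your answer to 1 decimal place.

Two edge vectors: Outcrop 1→Outcrop 2 = (-341, -282, -13.8), Outcrop 1→Outcrop 3 = (-293, 56, -60.1).
Normal n = (Outcrop 1→Outcrop 2) × (Outcrop 1→Outcrop 3) = (17721, -16450.7, -101722).
So ∂z/∂E = −n_x/n_z = 0.17421 and ∂z/∂N = −n_y/n_z = −0.16172.
Intercept c from Outcrop 1: 1011.6 − 52.79 + 51.59 = 1010.40.
At (47, 499): z = 8.2 − 80.7 + 1010.40 = 937.9 ft.

937.9 ft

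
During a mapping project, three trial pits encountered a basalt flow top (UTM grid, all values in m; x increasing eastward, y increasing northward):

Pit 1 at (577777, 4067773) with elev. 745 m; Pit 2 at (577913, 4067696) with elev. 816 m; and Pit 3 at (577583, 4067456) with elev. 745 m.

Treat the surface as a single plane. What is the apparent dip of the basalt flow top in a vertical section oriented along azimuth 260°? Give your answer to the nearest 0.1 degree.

Let the plane be z = a·x + b·y + c.
Pit 2−Pit 1: 136a − 77b = 71;  Pit 3−Pit 1: −194a − 317b = 0.
Solving gives a = 0.38772, b = −0.23728.
Unit vector along 260° is (sin 260°, cos 260°) = (-0.9848, -0.1736).
Slope in that direction = a·(-0.9848) + b·(-0.1736) = −0.34062.
Apparent dip = arctan|0.34062| = 18.8° (true dip is 24.4°, so apparent ≤ true as expected).

18.8°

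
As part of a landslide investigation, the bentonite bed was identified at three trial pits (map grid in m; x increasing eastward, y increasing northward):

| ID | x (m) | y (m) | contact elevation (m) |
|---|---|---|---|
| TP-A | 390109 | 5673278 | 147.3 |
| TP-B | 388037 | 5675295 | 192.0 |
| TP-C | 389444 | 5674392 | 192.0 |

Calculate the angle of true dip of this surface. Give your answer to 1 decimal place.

4.4°

Let the plane be z = a·x + b·y + c.
TP-B−TP-A: −2072a + 2017b = 44.7;  TP-C−TP-A: −665a + 1114b = 44.7.
Solving gives a = 0.04175, b = 0.06505.
Gradient magnitude |∇z| = √(a² + b²) = √(0.00174 + 0.00423) = 0.07729.
True dip = arctan(0.07729) = 4.4°, dipping toward SSW (azimuth ≈ 213°).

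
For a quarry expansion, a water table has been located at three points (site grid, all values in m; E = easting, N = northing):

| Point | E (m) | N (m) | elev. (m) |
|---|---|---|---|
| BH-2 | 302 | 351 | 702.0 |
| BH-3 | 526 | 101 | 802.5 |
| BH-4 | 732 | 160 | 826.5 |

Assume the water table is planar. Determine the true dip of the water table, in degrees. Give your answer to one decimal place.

Let the plane be z = a·E + b·N + c.
BH-3−BH-2: 224a − 250b = 100.5;  BH-4−BH-2: 430a − 191b = 124.5.
Solving gives a = 0.18434, b = −0.23683.
Gradient magnitude |∇z| = √(a² + b²) = √(0.03398 + 0.05609) = 0.30012.
True dip = arctan(0.30012) = 16.7°, dipping toward NW (azimuth ≈ 322°).

16.7°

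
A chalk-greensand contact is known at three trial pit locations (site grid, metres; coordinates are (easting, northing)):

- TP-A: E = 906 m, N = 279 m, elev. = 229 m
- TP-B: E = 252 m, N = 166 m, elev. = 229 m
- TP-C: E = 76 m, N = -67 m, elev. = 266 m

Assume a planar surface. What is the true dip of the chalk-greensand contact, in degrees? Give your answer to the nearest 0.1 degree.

Two edge vectors: TP-A→TP-B = (-654, -113, 0), TP-A→TP-C = (-830, -346, 37).
Normal n = (TP-A→TP-B) × (TP-A→TP-C) = (-4181, 24198, 132494).
So ∂z/∂E = −n_x/n_z = 0.03156 and ∂z/∂N = −n_y/n_z = −0.18263.
Gradient magnitude |∇z| = √(a² + b²) = √(0.00100 + 0.03336) = 0.18534.
True dip = arctan(0.18534) = 10.5°, dipping toward N (azimuth ≈ 350°).

10.5°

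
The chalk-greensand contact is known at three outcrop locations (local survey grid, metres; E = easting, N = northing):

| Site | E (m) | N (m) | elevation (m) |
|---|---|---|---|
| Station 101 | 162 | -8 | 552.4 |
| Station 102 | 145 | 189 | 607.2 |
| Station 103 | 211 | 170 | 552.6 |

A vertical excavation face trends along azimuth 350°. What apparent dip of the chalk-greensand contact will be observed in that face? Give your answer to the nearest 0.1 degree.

Two edge vectors: Station 101→Station 102 = (-17, 197, 54.8), Station 101→Station 103 = (49, 178, 0.2).
Normal n = (Station 101→Station 102) × (Station 101→Station 103) = (-9715, 2688.6, -12679).
So ∂z/∂E = −n_x/n_z = −0.76623 and ∂z/∂N = −n_y/n_z = 0.21205.
Unit vector along 350° is (sin 350°, cos 350°) = (-0.1736, 0.9848).
Slope in that direction = a·(-0.1736) + b·(0.9848) = 0.34188.
Apparent dip = arctan|0.34188| = 18.9° (true dip is 38.5°, so apparent ≤ true as expected).

18.9°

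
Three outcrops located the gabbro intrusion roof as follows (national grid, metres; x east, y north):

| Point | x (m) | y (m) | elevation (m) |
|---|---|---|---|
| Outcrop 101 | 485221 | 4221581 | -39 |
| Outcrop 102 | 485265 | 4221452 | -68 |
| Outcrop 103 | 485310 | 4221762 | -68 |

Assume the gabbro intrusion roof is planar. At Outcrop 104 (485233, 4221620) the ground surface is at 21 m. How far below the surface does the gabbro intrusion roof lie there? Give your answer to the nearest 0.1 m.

62.9 m

Two edge vectors: Outcrop 101→Outcrop 102 = (44, -129, -29), Outcrop 101→Outcrop 103 = (89, 181, -29).
Normal n = (Outcrop 101→Outcrop 102) × (Outcrop 101→Outcrop 103) = (8990, -1305, 19445).
So ∂z/∂x = −n_x/n_z = −0.462329648 and ∂z/∂y = −n_y/n_z = 0.067112368.
Intercept c from Outcrop 101: -39 + 224332.05 − 283320.30 = −59027.24.
At (485233, 4221620): z_contact = −224337.60 + 283322.92 − 59027.24 = -41.93 m.
Depth below ground = 21 − (-41.93) = 62.9 m.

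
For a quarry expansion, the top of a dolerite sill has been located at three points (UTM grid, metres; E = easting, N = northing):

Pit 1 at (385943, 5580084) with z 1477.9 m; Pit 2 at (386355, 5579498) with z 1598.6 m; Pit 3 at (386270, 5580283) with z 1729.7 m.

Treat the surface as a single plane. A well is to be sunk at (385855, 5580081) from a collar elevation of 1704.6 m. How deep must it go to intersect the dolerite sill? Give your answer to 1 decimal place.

282.6 m

Two edge vectors: Pit 1→Pit 2 = (412, -586, 120.7), Pit 1→Pit 3 = (327, 199, 251.8).
Normal n = (Pit 1→Pit 2) × (Pit 1→Pit 3) = (-171574.1, -64272.7, 273610).
So ∂z/∂E = −n_x/n_z = 0.627075399 and ∂z/∂N = −n_y/n_z = 0.234906253.
Intercept c from Pit 1: 1477.9 − 242015.36 − 1310796.63 = −1551334.09.
At (385855, 5580081): z_contact = 241960.18 + 1310795.92 − 1551334.09 = 1422.01 m.
Depth below ground = 1704.6 − 1422.01 = 282.6 m.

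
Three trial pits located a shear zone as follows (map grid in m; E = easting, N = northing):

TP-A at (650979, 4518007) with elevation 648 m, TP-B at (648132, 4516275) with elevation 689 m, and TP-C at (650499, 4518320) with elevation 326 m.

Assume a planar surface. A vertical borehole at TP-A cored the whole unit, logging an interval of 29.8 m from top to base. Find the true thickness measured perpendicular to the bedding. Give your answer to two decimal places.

Let the plane be z = a·E + b·N + c.
TP-B−TP-A: −2847a − 1732b = 41;  TP-C−TP-A: −480a + 313b = −322.
Solving gives a = 0.31633, b = −0.54365.
|∇z| = √(a²+b²) = 0.62898, so dip δ = arctan(0.62898) = 32.17°.
True thickness = vertical thickness × cos δ = 29.8 × cos 32.17° = 25.23 m.

25.23 m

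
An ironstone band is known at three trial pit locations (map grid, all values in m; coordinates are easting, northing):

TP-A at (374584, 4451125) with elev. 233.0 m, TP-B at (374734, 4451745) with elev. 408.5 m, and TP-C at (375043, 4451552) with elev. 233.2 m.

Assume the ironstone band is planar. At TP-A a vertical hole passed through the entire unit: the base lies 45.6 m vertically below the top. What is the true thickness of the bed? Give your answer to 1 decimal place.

40.8 m

Let the plane be z = a·easting + b·northing + c.
TP-B−TP-A: 150a + 620b = 175.5;  TP-C−TP-A: 459a + 427b = 0.2.
Solving gives a = −0.33925, b = 0.36514.
|∇z| = √(a²+b²) = 0.49841, so dip δ = arctan(0.49841) = 26.49°.
True thickness = vertical thickness × cos δ = 45.6 × cos 26.49° = 40.8 m.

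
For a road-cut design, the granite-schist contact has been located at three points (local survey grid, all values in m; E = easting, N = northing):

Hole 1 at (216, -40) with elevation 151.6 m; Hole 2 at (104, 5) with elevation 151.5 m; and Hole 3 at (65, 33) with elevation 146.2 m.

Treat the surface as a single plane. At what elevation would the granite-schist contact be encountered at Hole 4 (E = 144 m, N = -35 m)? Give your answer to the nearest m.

Two edge vectors: Hole 1→Hole 2 = (-112, 45, -0.1), Hole 1→Hole 3 = (-151, 73, -5.4).
Normal n = (Hole 1→Hole 2) × (Hole 1→Hole 3) = (-235.7, -589.7, -1381).
So ∂z/∂E = −n_x/n_z = −0.17067 and ∂z/∂N = −n_y/n_z = −0.42701.
Intercept c from Hole 1: 151.6 + 36.87 − 17.08 = 171.39.
At (144, -35): z = −24.6 + 14.9 + 171.39 = 161.8 m.

162 m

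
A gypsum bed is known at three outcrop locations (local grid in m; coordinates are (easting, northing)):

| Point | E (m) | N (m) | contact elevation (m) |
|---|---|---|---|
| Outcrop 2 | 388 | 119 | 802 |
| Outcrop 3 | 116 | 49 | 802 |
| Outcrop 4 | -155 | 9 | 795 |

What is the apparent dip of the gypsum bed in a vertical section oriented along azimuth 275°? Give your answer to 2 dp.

4.62°

Let the plane be z = a·E + b·N + c.
Outcrop 3−Outcrop 2: −272a − 70b = 0;  Outcrop 4−Outcrop 2: −543a − 110b = −7.
Solving gives a = 0.06057, b = −0.23535.
Unit vector along 275° is (sin 275°, cos 275°) = (-0.9962, 0.0872).
Slope in that direction = a·(-0.9962) + b·(0.0872) = −0.08085.
Apparent dip = arctan|0.08085| = 4.62° (true dip is 13.7°, so apparent ≤ true as expected).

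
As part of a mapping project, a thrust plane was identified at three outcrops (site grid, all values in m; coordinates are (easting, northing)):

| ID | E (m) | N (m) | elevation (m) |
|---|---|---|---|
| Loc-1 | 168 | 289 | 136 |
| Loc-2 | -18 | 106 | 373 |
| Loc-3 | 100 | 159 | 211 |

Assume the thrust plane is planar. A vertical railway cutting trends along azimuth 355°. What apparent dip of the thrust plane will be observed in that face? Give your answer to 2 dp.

Let the plane be z = a·E + b·N + c.
Loc-2−Loc-1: −186a − 183b = 237;  Loc-3−Loc-1: −68a − 130b = 75.
Solving gives a = −1.45578, b = 0.18456.
Unit vector along 355° is (sin 355°, cos 355°) = (-0.0872, 0.9962).
Slope in that direction = a·(-0.0872) + b·(0.9962) = 0.31074.
Apparent dip = arctan|0.31074| = 17.26° (true dip is 55.7°, so apparent ≤ true as expected).

17.26°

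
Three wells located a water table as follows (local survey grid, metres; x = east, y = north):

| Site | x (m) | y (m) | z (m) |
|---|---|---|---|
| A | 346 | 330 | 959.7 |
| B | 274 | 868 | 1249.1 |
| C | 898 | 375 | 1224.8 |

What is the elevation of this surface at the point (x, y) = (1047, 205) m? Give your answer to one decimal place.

1187.9 m

Let the plane be z = a·x + b·y + c.
B−A: −72a + 538b = 289.4;  C−A: 552a + 45b = 265.1.
Solving gives a = 0.431692, b = 0.595691.
Then c = 959.7 − a·346 − b·330 = 613.76.
At (1047, 205): z = 452.0 + 122.1 + 613.76 = 1187.9 m.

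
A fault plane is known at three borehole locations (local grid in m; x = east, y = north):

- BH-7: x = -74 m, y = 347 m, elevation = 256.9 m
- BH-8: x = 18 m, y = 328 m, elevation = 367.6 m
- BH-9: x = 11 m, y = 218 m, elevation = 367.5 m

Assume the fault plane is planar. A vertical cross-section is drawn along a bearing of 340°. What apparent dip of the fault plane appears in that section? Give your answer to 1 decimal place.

Let the plane be z = a·x + b·y + c.
BH-8−BH-7: 92a − 19b = 110.7;  BH-9−BH-7: 85a − 129b = 110.6.
Solving gives a = 1.18784, b = −0.07468.
Unit vector along 340° is (sin 340°, cos 340°) = (-0.3420, 0.9397).
Slope in that direction = a·(-0.3420) + b·(0.9397) = −0.47644.
Apparent dip = arctan|0.47644| = 25.5° (true dip is 50.0°, so apparent ≤ true as expected).

25.5°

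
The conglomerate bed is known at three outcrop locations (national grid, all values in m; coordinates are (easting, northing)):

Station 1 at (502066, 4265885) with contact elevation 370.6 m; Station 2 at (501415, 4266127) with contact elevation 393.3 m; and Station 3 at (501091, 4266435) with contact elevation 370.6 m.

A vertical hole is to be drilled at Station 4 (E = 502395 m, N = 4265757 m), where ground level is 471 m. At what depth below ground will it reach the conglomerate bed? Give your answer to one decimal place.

110.8 m

Two edge vectors: Station 1→Station 2 = (-651, 242, 22.7), Station 1→Station 3 = (-975, 550, 0).
Normal n = (Station 1→Station 2) × (Station 1→Station 3) = (-12485, -22132.5, -122100).
So ∂z/∂E = −n_x/n_z = −0.102252252 and ∂z/∂N = −n_y/n_z = −0.181265356.
Intercept c from Station 1: 370.6 + 51337.38 + 773257.16 = 824965.14.
At (502395, 4265757): z_contact = −51371.02 − 773233.96 + 824965.14 = 360.16 m.
Depth below ground = 471 − 360.16 = 110.8 m.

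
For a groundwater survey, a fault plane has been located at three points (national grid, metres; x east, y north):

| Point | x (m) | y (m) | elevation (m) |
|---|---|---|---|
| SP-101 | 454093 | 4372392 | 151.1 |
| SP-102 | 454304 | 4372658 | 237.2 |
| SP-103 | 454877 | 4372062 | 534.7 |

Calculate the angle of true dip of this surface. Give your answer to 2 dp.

Let the plane be z = a·x + b·y + c.
SP-102−SP-101: 211a + 266b = 86.1;  SP-103−SP-101: 784a − 330b = 383.6.
Solving gives a = 0.46895, b = −0.04831.
Gradient magnitude |∇z| = √(a² + b²) = √(0.21992 + 0.00233) = 0.47143.
True dip = arctan(0.47143) = 25.24°, dipping toward W (azimuth ≈ 276°).

25.24°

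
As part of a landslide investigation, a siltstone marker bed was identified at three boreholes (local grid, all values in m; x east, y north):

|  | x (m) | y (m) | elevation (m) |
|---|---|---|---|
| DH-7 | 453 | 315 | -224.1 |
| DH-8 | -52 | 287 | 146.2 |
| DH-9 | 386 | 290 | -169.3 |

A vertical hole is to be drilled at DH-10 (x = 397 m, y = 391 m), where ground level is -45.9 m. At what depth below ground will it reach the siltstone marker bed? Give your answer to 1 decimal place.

Two edge vectors: DH-7→DH-8 = (-505, -28, 370.3), DH-7→DH-9 = (-67, -25, 54.8).
Normal n = (DH-7→DH-8) × (DH-7→DH-9) = (7723.1, 2863.9, 10749).
So ∂z/∂x = −n_x/n_z = −0.71849 and ∂z/∂y = −n_y/n_z = −0.26643.
Intercept c from DH-7: -224.1 + 325.48 + 83.93 = 185.30.
At (397, 391): z_contact = −285.24 − 104.18 + 185.30 = -204.11 m.
Depth below ground = -45.9 − (-204.11) = 158.2 m.

158.2 m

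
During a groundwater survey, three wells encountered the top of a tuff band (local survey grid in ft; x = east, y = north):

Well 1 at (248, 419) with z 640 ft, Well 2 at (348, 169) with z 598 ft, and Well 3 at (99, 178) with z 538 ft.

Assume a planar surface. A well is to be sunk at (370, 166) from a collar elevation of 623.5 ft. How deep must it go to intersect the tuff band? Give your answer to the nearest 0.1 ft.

20.8 ft

Two edge vectors: Well 1→Well 2 = (100, -250, -42), Well 1→Well 3 = (-149, -241, -102).
Normal n = (Well 1→Well 2) × (Well 1→Well 3) = (15378, 16458, -61350).
So ∂z/∂x = −n_x/n_z = 0.25066 and ∂z/∂y = −n_y/n_z = 0.26826.
Intercept c from Well 1: 640 − 62.16 − 112.40 = 465.43.
At (370, 166): z_contact = 92.74 + 44.53 + 465.43 = 602.71 ft.
Depth below ground = 623.5 − 602.71 = 20.8 ft.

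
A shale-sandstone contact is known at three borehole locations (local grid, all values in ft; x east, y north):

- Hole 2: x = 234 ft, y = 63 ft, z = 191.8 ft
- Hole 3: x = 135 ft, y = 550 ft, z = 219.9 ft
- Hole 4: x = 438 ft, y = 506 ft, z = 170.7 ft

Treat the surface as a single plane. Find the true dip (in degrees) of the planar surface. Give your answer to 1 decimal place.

9.1°

Let the plane be z = a·x + b·y + c.
Hole 3−Hole 2: −99a + 487b = 28.1;  Hole 4−Hole 2: 204a + 443b = −21.1.
Solving gives a = −0.15868, b = 0.02544.
Gradient magnitude |∇z| = √(a² + b²) = √(0.02518 + 0.00065) = 0.16071.
True dip = arctan(0.16071) = 9.1°, dipping toward E (azimuth ≈ 099°).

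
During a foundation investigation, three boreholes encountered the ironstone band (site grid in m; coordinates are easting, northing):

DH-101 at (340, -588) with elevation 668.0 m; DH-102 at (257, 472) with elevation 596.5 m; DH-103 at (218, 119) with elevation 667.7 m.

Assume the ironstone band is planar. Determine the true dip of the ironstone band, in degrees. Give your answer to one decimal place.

35.8°

Two edge vectors: DH-101→DH-102 = (-83, 1060, -71.5), DH-101→DH-103 = (-122, 707, -0.3).
Normal n = (DH-101→DH-102) × (DH-101→DH-103) = (50232.5, 8698.1, 70639).
So ∂z/∂easting = −n_x/n_z = −0.71112 and ∂z/∂northing = −n_y/n_z = −0.12313.
Gradient magnitude |∇z| = √(a² + b²) = √(0.50569 + 0.01516) = 0.72170.
True dip = arctan(0.72170) = 35.8°, dipping toward E (azimuth ≈ 080°).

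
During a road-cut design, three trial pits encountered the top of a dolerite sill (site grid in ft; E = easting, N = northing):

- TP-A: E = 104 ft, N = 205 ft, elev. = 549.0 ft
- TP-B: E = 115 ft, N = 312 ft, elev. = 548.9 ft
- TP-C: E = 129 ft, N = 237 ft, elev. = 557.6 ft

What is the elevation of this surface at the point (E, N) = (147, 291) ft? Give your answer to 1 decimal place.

562.5 ft

Let the plane be z = a·E + b·N + c.
TP-B−TP-A: 11a + 107b = −0.1;  TP-C−TP-A: 25a + 32b = 8.6.
Solving gives a = 0.39750, b = −0.04180.
Then c = 549 − a·104 − b·205 = 516.23.
At (147, 291): z = 58.4 − 12.2 + 516.23 = 562.5 ft.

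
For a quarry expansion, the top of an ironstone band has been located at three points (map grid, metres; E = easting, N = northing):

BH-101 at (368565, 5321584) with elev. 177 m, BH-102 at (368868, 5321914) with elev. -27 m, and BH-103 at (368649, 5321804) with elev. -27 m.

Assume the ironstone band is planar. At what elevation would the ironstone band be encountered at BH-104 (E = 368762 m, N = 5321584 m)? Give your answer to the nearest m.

291 m

Two edge vectors: BH-101→BH-102 = (303, 330, -204), BH-101→BH-103 = (84, 220, -204).
Normal n = (BH-101→BH-102) × (BH-101→BH-103) = (-22440, 44676, 38940).
So ∂z/∂E = −n_x/n_z = 0.57627119 and ∂z/∂N = −n_y/n_z = −1.14730354.
Intercept c from BH-101: 177 − 212393.39 + 6105472.18 = 5893255.79.
At (368762, 5321584): z = 212506.9 − 6105472.2 + 5893255.79 = 290.5 m.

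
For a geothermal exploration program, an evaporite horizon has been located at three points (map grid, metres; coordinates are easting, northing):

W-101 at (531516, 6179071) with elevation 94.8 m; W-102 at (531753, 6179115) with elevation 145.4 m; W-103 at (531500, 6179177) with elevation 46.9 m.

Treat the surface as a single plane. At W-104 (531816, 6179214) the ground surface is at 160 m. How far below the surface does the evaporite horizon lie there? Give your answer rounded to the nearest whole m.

Let the plane be z = a·easting + b·northing + c.
W-102−W-101: 237a + 44b = 50.6;  W-103−W-101: −16a + 106b = −47.9.
Solving gives a = 0.28928986, b = −0.40822040.
Then c = 94.8 − a·531516 − b·6179071 = 2368755.43.
At (531816, 6179214): z_contact = 153849.0 − 2522481.2 + 2368755.43 = 123.2 m.
Depth below ground = 160 − 123.2 = 37 m.

37 m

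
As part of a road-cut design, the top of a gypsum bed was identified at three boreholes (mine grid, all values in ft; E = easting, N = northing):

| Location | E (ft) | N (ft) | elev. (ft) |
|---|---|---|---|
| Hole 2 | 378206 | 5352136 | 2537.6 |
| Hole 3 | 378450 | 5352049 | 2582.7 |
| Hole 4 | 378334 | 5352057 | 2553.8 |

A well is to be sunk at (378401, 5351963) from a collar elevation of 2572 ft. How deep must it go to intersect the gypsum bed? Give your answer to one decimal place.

21.5 ft

Let the plane be z = a·E + b·N + c.
Hole 3−Hole 2: 244a − 87b = 45.1;  Hole 4−Hole 2: 128a − 79b = 16.2.
Solving gives a = 0.264557740, b = 0.223587224.
Then c = 2537.6 − a·378206 − b·5352136 = −1294188.95.
At (378401, 5351963): z_contact = 100108.91 + 1196630.55 − 1294188.95 = 2550.51 ft.
Depth below ground = 2572 − 2550.51 = 21.5 ft.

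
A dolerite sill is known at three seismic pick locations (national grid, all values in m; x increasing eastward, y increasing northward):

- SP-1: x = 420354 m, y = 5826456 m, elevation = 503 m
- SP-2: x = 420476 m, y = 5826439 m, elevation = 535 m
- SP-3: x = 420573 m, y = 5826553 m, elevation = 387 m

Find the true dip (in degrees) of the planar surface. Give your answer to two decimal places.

53.72°

Two edge vectors: SP-1→SP-2 = (122, -17, 32), SP-1→SP-3 = (219, 97, -116).
Normal n = (SP-1→SP-2) × (SP-1→SP-3) = (-1132, 21160, 15557).
So ∂z/∂x = −n_x/n_z = 0.07276 and ∂z/∂y = −n_y/n_z = −1.36016.
Gradient magnitude |∇z| = √(a² + b²) = √(0.00529 + 1.85003) = 1.36210.
True dip = arctan(1.36210) = 53.72°, dipping toward N (azimuth ≈ 357°).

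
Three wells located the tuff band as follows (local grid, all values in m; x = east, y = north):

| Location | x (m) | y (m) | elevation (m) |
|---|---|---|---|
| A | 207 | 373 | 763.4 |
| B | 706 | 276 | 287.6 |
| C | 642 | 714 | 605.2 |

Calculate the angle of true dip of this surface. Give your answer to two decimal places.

Two edge vectors: A→B = (499, -97, -475.8), A→C = (435, 341, -158.2).
Normal n = (A→B) × (A→C) = (177593.2, -128031.2, 212354).
So ∂z/∂x = −n_x/n_z = −0.83631 and ∂z/∂y = −n_y/n_z = 0.60291.
Gradient magnitude |∇z| = √(a² + b²) = √(0.69941 + 0.36351) = 1.03098.
True dip = arctan(1.03098) = 45.87°, dipping toward SE (azimuth ≈ 126°).

45.87°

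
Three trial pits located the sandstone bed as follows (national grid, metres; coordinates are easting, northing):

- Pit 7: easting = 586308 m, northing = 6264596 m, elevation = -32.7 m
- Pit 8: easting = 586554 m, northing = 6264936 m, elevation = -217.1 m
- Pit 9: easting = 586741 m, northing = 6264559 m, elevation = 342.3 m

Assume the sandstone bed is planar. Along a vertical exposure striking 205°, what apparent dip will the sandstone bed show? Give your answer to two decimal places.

Let the plane be z = a·easting + b·northing + c.
Pit 8−Pit 7: 246a + 340b = −184.4;  Pit 9−Pit 7: 433a − 37b = 375.
Solving gives a = 0.77198, b = −1.10090.
Unit vector along 205° is (sin 205°, cos 205°) = (-0.4226, -0.9063).
Slope in that direction = a·(-0.4226) + b·(-0.9063) = 0.67150.
Apparent dip = arctan|0.67150| = 33.88° (true dip is 53.4°, so apparent ≤ true as expected).

33.88°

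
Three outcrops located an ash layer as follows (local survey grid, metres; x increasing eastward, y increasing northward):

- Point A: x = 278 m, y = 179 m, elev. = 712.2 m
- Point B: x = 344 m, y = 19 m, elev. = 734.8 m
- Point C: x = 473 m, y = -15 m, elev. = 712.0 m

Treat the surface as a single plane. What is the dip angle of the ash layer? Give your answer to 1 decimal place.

Two edge vectors: Point A→Point B = (66, -160, 22.6), Point A→Point C = (195, -194, -0.2).
Normal n = (Point A→Point B) × (Point A→Point C) = (4416.4, 4420.2, 18396).
So ∂z/∂x = −n_x/n_z = −0.24007 and ∂z/∂y = −n_y/n_z = −0.24028.
Gradient magnitude |∇z| = √(a² + b²) = √(0.05764 + 0.05773) = 0.33966.
True dip = arctan(0.33966) = 18.8°, dipping toward NE (azimuth ≈ 045°).

18.8°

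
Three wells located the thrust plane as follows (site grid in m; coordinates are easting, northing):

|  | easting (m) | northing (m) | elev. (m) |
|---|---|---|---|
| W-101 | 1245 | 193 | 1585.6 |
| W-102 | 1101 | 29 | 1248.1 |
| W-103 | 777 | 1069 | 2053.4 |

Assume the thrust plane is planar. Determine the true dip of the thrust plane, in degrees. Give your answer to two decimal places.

57.14°

Let the plane be z = a·easting + b·northing + c.
W-102−W-101: −144a − 164b = −337.5;  W-103−W-101: −468a + 876b = 467.8.
Solving gives a = 1.07903, b = 1.11049.
Gradient magnitude |∇z| = √(a² + b²) = √(1.16430 + 1.23318) = 1.54838.
True dip = arctan(1.54838) = 57.14°, dipping toward SW (azimuth ≈ 224°).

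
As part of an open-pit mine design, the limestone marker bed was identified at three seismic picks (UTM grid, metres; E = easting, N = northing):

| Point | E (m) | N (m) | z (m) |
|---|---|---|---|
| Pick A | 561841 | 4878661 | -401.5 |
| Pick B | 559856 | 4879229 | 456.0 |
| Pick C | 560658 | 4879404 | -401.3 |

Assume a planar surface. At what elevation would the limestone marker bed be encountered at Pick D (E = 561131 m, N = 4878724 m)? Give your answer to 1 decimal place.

Two edge vectors: Pick A→Pick B = (-1985, 568, 857.5), Pick A→Pick C = (-1183, 743, 0.2).
Normal n = (Pick A→Pick B) × (Pick A→Pick C) = (-637008.9, -1014025.5, -802911).
So ∂z/∂E = −n_x/n_z = −0.793374235 and ∂z/∂N = −n_y/n_z = −1.262936365.
Intercept c from Pick A: -401.5 + 445750.17 + 6161438.39 = 6606787.06.
At (561131, 4878724): z = −445186.9 − 6161518.0 + 6606787.06 = 82.2 m.

82.2 m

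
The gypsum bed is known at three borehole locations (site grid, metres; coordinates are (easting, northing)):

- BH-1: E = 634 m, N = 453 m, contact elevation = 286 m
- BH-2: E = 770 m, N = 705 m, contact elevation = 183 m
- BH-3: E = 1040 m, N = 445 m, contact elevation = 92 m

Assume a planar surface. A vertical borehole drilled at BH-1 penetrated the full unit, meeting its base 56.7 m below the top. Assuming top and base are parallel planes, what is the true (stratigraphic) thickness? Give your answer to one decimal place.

Let the plane be z = a·E + b·N + c.
BH-2−BH-1: 136a + 252b = −103;  BH-3−BH-1: 406a − 8b = −194.
Solving gives a = −0.48077, b = −0.14926.
|∇z| = √(a²+b²) = 0.50341, so dip δ = arctan(0.50341) = 26.72°.
True thickness = vertical thickness × cos δ = 56.7 × cos 26.72° = 50.6 m.

50.6 m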